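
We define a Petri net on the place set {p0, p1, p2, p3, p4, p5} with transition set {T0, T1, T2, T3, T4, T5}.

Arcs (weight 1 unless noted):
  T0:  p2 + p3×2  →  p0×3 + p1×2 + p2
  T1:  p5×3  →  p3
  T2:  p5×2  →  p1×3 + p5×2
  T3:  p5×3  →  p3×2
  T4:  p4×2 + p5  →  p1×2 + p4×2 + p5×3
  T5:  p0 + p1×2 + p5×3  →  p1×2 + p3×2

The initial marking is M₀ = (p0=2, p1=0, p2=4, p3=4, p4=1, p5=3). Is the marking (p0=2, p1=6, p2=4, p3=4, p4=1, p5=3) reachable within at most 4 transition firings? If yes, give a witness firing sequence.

YES — reachable via ⟨T2, T2⟩ (2 firings)

step 1: fire T2:  (p0=2, p1=0, p2=4, p3=4, p4=1, p5=3) → (p0=2, p1=3, p2=4, p3=4, p4=1, p5=3)
step 2: fire T2:  (p0=2, p1=3, p2=4, p3=4, p4=1, p5=3) → (p0=2, p1=6, p2=4, p3=4, p4=1, p5=3)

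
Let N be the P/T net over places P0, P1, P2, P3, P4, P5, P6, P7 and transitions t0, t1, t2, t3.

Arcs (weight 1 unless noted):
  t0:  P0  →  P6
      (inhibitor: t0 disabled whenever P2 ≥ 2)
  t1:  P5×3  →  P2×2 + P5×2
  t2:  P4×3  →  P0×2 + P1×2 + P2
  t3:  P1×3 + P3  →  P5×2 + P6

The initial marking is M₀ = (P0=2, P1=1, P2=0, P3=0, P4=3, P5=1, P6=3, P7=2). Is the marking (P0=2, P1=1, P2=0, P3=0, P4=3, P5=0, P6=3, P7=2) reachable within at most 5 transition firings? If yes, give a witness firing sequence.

depth 0: 1 marking
depth 1: 3 markings reached so far
depth 2: 5 markings reached so far
depth 3: 6 markings reached so far
depth 4: 7 markings reached so far
depth 5: 8 markings reached so far
target is not among the 8 markings reachable within 5 steps

NO — not reachable within 5 firings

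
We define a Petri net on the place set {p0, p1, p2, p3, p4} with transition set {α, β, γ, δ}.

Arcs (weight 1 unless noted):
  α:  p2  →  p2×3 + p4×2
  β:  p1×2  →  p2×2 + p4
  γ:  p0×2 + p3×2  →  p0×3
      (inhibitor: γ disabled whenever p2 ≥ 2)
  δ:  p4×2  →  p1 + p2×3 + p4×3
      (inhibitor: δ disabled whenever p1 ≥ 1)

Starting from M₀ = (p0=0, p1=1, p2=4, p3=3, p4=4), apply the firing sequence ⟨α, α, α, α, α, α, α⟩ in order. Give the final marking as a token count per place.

(p0=0, p1=1, p2=18, p3=3, p4=18)

step 1: fire α:  (p0=0, p1=1, p2=4, p3=3, p4=4) → (p0=0, p1=1, p2=6, p3=3, p4=6)
step 2: fire α:  (p0=0, p1=1, p2=6, p3=3, p4=6) → (p0=0, p1=1, p2=8, p3=3, p4=8)
step 3: fire α:  (p0=0, p1=1, p2=8, p3=3, p4=8) → (p0=0, p1=1, p2=10, p3=3, p4=10)
step 4: fire α:  (p0=0, p1=1, p2=10, p3=3, p4=10) → (p0=0, p1=1, p2=12, p3=3, p4=12)
step 5: fire α:  (p0=0, p1=1, p2=12, p3=3, p4=12) → (p0=0, p1=1, p2=14, p3=3, p4=14)
step 6: fire α:  (p0=0, p1=1, p2=14, p3=3, p4=14) → (p0=0, p1=1, p2=16, p3=3, p4=16)
step 7: fire α:  (p0=0, p1=1, p2=16, p3=3, p4=16) → (p0=0, p1=1, p2=18, p3=3, p4=18)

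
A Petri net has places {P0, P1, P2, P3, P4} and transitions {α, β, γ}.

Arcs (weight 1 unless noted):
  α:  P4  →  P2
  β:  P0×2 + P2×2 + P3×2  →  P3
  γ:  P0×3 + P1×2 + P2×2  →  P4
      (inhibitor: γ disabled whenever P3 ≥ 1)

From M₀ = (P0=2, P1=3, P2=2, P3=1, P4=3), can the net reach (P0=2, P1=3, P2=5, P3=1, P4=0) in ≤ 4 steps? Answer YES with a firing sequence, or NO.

YES — reachable via ⟨α, α, α⟩ (3 firings)

step 1: fire α:  (P0=2, P1=3, P2=2, P3=1, P4=3) → (P0=2, P1=3, P2=3, P3=1, P4=2)
step 2: fire α:  (P0=2, P1=3, P2=3, P3=1, P4=2) → (P0=2, P1=3, P2=4, P3=1, P4=1)
step 3: fire α:  (P0=2, P1=3, P2=4, P3=1, P4=1) → (P0=2, P1=3, P2=5, P3=1, P4=0)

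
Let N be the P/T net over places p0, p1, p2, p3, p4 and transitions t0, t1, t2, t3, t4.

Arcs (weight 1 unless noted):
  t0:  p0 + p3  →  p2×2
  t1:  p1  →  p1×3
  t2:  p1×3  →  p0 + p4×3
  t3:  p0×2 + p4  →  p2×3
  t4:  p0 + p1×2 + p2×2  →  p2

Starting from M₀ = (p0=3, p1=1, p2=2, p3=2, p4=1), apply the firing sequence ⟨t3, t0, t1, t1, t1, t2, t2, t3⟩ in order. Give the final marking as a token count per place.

(p0=0, p1=1, p2=10, p3=1, p4=5)

step 1: fire t3:  (p0=3, p1=1, p2=2, p3=2, p4=1) → (p0=1, p1=1, p2=5, p3=2, p4=0)
step 2: fire t0:  (p0=1, p1=1, p2=5, p3=2, p4=0) → (p0=0, p1=1, p2=7, p3=1, p4=0)
step 3: fire t1:  (p0=0, p1=1, p2=7, p3=1, p4=0) → (p0=0, p1=3, p2=7, p3=1, p4=0)
step 4: fire t1:  (p0=0, p1=3, p2=7, p3=1, p4=0) → (p0=0, p1=5, p2=7, p3=1, p4=0)
step 5: fire t1:  (p0=0, p1=5, p2=7, p3=1, p4=0) → (p0=0, p1=7, p2=7, p3=1, p4=0)
step 6: fire t2:  (p0=0, p1=7, p2=7, p3=1, p4=0) → (p0=1, p1=4, p2=7, p3=1, p4=3)
step 7: fire t2:  (p0=1, p1=4, p2=7, p3=1, p4=3) → (p0=2, p1=1, p2=7, p3=1, p4=6)
step 8: fire t3:  (p0=2, p1=1, p2=7, p3=1, p4=6) → (p0=0, p1=1, p2=10, p3=1, p4=5)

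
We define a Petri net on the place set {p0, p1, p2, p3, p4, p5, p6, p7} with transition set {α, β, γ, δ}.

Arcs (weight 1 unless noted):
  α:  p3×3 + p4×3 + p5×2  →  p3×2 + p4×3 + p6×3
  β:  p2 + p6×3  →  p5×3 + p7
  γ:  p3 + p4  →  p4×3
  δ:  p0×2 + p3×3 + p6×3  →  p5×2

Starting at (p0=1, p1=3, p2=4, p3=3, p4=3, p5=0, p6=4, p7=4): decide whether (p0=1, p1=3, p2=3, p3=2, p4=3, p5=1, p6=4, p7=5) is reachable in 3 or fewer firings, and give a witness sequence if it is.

step 1: fire β:  (p0=1, p1=3, p2=4, p3=3, p4=3, p5=0, p6=4, p7=4) → (p0=1, p1=3, p2=3, p3=3, p4=3, p5=3, p6=1, p7=5)
step 2: fire α:  (p0=1, p1=3, p2=3, p3=3, p4=3, p5=3, p6=1, p7=5) → (p0=1, p1=3, p2=3, p3=2, p4=3, p5=1, p6=4, p7=5)

YES — reachable via ⟨β, α⟩ (2 firings)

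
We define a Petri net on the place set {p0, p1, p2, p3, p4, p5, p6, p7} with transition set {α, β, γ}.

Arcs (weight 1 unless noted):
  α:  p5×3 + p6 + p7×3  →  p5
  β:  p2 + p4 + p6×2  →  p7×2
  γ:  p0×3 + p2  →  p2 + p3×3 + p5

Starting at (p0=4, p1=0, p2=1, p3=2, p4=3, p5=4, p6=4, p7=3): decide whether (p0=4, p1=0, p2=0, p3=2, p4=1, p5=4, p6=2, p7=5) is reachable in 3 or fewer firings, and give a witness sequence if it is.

NO — not reachable within 3 firings

depth 0: 1 marking
depth 1: 4 markings reached so far
depth 2: 7 markings reached so far
depth 3: 8 markings reached so far
target is not among the 8 markings reachable within 3 steps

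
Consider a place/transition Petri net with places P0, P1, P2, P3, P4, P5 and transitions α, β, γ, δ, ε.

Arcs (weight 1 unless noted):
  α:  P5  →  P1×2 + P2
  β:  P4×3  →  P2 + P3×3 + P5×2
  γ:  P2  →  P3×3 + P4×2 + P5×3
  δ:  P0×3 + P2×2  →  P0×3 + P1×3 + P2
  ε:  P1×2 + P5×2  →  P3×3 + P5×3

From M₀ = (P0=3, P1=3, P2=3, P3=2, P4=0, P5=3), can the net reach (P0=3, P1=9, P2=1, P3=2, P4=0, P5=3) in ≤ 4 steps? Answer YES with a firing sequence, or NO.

YES — reachable via ⟨δ, δ⟩ (2 firings)

step 1: fire δ:  (P0=3, P1=3, P2=3, P3=2, P4=0, P5=3) → (P0=3, P1=6, P2=2, P3=2, P4=0, P5=3)
step 2: fire δ:  (P0=3, P1=6, P2=2, P3=2, P4=0, P5=3) → (P0=3, P1=9, P2=1, P3=2, P4=0, P5=3)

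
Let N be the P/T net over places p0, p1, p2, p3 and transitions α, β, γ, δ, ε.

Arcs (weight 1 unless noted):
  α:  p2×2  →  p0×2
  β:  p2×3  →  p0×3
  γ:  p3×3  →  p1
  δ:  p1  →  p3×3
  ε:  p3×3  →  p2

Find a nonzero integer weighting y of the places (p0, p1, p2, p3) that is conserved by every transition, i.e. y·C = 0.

Incidence matrix C (rows=places, cols=transitions):
        α    β    γ    δ    ε
   p0   2    3    0    0    0
   p1   0    0    1   -1    0
   p2  -2   -3    0    0    1
   p3   0    0   -3    3   -3

Candidate y = [3, 3, 3, 1]; check y·C column-wise:
  col α: 3·2 + 3·0 + 3·-2 + 1·0 = 0
  col β: 3·3 + 3·0 + 3·-3 + 1·0 = 0
  col γ: 3·0 + 3·1 + 3·0 + 1·-3 = 0
  col δ: 3·0 + 3·-1 + 3·0 + 1·3 = 0
  col ε: 3·0 + 3·0 + 3·1 + 1·-3 = 0

y = (p0:3, p1:3, p2:3, p3:1)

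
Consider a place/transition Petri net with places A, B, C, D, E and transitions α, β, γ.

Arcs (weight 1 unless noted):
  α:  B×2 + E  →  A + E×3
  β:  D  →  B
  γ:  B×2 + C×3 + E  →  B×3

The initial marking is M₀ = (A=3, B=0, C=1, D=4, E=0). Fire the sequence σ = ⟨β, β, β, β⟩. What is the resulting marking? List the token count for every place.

(A=3, B=4, C=1, D=0, E=0)

step 1: fire β:  (A=3, B=0, C=1, D=4, E=0) → (A=3, B=1, C=1, D=3, E=0)
step 2: fire β:  (A=3, B=1, C=1, D=3, E=0) → (A=3, B=2, C=1, D=2, E=0)
step 3: fire β:  (A=3, B=2, C=1, D=2, E=0) → (A=3, B=3, C=1, D=1, E=0)
step 4: fire β:  (A=3, B=3, C=1, D=1, E=0) → (A=3, B=4, C=1, D=0, E=0)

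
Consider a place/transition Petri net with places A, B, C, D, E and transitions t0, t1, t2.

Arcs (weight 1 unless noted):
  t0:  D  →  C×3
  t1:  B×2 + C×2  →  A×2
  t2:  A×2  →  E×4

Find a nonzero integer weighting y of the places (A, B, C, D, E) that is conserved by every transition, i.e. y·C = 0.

y = (A:0, B:1, C:-1, D:-3, E:0)

Incidence matrix C (rows=places, cols=transitions):
       t0   t1   t2
    A   0    2   -2
    B   0   -2    0
    C   3   -2    0
    D  -1    0    0
    E   0    0    4

Candidate y = [0, 1, -1, -3, 0]; check y·C column-wise:
  col t0: 1·0 + -1·3 + -3·-1 = 0
  col t1: 0·2 + 1·-2 + -1·-2 + -3·0 = 0
  col t2: 0·-2 + 1·0 + -1·0 + -3·0 + 0·4 = 0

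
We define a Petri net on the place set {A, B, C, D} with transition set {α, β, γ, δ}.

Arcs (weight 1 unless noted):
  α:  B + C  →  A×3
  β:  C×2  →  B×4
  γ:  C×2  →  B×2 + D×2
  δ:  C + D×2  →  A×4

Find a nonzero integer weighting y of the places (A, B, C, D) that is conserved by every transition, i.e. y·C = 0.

Incidence matrix C (rows=places, cols=transitions):
        α    β    γ    δ
    A   3    0    0    4
    B  -1    4    2    0
    C  -1   -2   -2   -1
    D   0    0    2   -2

Candidate y = [1, 1, 2, 1]; check y·C column-wise:
  col α: 1·3 + 1·-1 + 2·-1 + 1·0 = 0
  col β: 1·0 + 1·4 + 2·-2 + 1·0 = 0
  col γ: 1·0 + 1·2 + 2·-2 + 1·2 = 0
  col δ: 1·4 + 1·0 + 2·-1 + 1·-2 = 0

y = (A:1, B:1, C:2, D:1)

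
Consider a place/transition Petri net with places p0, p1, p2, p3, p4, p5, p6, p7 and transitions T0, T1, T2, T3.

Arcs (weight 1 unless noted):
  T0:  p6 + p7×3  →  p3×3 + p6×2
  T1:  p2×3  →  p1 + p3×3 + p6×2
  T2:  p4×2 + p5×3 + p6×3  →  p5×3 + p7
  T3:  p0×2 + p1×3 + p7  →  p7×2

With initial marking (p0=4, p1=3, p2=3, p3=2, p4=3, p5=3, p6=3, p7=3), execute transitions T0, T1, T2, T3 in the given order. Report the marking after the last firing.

(p0=2, p1=1, p2=0, p3=8, p4=1, p5=3, p6=3, p7=2)

step 1: fire T0:  (p0=4, p1=3, p2=3, p3=2, p4=3, p5=3, p6=3, p7=3) → (p0=4, p1=3, p2=3, p3=5, p4=3, p5=3, p6=4, p7=0)
step 2: fire T1:  (p0=4, p1=3, p2=3, p3=5, p4=3, p5=3, p6=4, p7=0) → (p0=4, p1=4, p2=0, p3=8, p4=3, p5=3, p6=6, p7=0)
step 3: fire T2:  (p0=4, p1=4, p2=0, p3=8, p4=3, p5=3, p6=6, p7=0) → (p0=4, p1=4, p2=0, p3=8, p4=1, p5=3, p6=3, p7=1)
step 4: fire T3:  (p0=4, p1=4, p2=0, p3=8, p4=1, p5=3, p6=3, p7=1) → (p0=2, p1=1, p2=0, p3=8, p4=1, p5=3, p6=3, p7=2)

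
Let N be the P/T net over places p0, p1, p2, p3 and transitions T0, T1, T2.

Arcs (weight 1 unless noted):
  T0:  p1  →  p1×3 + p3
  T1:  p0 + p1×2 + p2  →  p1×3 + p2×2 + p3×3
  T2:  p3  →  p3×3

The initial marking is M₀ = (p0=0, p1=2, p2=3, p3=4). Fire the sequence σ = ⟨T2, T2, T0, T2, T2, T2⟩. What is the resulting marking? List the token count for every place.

(p0=0, p1=4, p2=3, p3=15)

step 1: fire T2:  (p0=0, p1=2, p2=3, p3=4) → (p0=0, p1=2, p2=3, p3=6)
step 2: fire T2:  (p0=0, p1=2, p2=3, p3=6) → (p0=0, p1=2, p2=3, p3=8)
step 3: fire T0:  (p0=0, p1=2, p2=3, p3=8) → (p0=0, p1=4, p2=3, p3=9)
step 4: fire T2:  (p0=0, p1=4, p2=3, p3=9) → (p0=0, p1=4, p2=3, p3=11)
step 5: fire T2:  (p0=0, p1=4, p2=3, p3=11) → (p0=0, p1=4, p2=3, p3=13)
step 6: fire T2:  (p0=0, p1=4, p2=3, p3=13) → (p0=0, p1=4, p2=3, p3=15)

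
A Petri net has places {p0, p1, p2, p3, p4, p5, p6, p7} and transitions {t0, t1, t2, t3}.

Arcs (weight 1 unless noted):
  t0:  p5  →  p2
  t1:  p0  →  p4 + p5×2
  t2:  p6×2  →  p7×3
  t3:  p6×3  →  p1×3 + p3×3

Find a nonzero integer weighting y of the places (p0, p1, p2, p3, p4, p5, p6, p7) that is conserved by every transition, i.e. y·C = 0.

y = (p0:0, p1:1, p2:0, p3:-1, p4:0, p5:0, p6:0, p7:0)

Incidence matrix C (rows=places, cols=transitions):
       t0   t1   t2   t3
   p0   0   -1    0    0
   p1   0    0    0    3
   p2   1    0    0    0
   p3   0    0    0    3
   p4   0    1    0    0
   p5  -1    2    0    0
   p6   0    0   -2   -3
   p7   0    0    3    0

Candidate y = [0, 1, 0, -1, 0, 0, 0, 0]; check y·C column-wise:
  col t0: 1·0 + 0·1 + -1·0 + 0·-1 = 0
  col t1: 0·-1 + 1·0 + -1·0 + 0·1 + 0·2 = 0
  col t2: 1·0 + -1·0 + 0·-2 + 0·3 = 0
  col t3: 1·3 + -1·3 + 0·-3 = 0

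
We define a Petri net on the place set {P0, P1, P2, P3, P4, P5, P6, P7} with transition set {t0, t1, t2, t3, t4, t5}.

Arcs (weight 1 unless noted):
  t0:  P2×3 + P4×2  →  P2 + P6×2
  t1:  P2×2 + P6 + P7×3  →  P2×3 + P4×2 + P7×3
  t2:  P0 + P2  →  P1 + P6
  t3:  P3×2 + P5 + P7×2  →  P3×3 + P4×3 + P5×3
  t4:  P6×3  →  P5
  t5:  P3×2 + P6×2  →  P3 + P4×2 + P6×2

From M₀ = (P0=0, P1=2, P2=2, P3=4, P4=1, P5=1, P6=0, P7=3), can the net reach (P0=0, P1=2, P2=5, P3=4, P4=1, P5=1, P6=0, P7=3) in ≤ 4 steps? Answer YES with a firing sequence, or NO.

NO — not reachable within 4 firings

depth 0: 1 marking
depth 1: 2 markings reached so far
depth 2: 2 markings reached so far
(frontier empty at depth 2; search complete)
target is not among the 2 markings reachable within 4 steps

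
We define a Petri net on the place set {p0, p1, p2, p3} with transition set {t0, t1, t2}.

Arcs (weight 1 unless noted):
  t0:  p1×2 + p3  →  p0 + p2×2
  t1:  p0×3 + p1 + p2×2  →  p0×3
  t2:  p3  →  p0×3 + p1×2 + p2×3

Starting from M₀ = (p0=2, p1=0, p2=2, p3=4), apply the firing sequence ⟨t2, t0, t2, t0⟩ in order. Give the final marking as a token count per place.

(p0=10, p1=0, p2=12, p3=0)

step 1: fire t2:  (p0=2, p1=0, p2=2, p3=4) → (p0=5, p1=2, p2=5, p3=3)
step 2: fire t0:  (p0=5, p1=2, p2=5, p3=3) → (p0=6, p1=0, p2=7, p3=2)
step 3: fire t2:  (p0=6, p1=0, p2=7, p3=2) → (p0=9, p1=2, p2=10, p3=1)
step 4: fire t0:  (p0=9, p1=2, p2=10, p3=1) → (p0=10, p1=0, p2=12, p3=0)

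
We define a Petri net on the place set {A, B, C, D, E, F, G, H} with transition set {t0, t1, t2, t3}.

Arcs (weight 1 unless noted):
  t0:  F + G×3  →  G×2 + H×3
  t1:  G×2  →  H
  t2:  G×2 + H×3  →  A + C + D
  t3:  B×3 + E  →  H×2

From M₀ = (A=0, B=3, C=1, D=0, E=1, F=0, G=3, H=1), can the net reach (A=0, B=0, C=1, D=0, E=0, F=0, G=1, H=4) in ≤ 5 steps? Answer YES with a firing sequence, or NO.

YES — reachable via ⟨t1, t3⟩ (2 firings)

step 1: fire t1:  (A=0, B=3, C=1, D=0, E=1, F=0, G=3, H=1) → (A=0, B=3, C=1, D=0, E=1, F=0, G=1, H=2)
step 2: fire t3:  (A=0, B=3, C=1, D=0, E=1, F=0, G=1, H=2) → (A=0, B=0, C=1, D=0, E=0, F=0, G=1, H=4)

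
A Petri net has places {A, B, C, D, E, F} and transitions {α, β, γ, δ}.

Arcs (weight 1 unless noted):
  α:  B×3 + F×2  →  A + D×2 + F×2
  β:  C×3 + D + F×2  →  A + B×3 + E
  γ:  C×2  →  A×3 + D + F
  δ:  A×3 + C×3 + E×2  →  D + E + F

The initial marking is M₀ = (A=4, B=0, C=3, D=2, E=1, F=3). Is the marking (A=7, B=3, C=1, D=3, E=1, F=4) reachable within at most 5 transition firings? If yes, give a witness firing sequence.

NO — not reachable within 5 firings

depth 0: 1 marking
depth 1: 3 markings reached so far
depth 2: 3 markings reached so far
(frontier empty at depth 2; search complete)
target is not among the 3 markings reachable within 5 steps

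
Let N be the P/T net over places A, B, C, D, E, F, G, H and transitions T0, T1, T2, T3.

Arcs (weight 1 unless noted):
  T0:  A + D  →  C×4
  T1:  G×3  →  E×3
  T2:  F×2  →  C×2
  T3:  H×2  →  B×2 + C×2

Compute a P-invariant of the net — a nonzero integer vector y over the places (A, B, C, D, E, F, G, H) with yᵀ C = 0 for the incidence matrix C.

y = (A:1, B:0, C:0, D:-1, E:0, F:0, G:0, H:0)

Incidence matrix C (rows=places, cols=transitions):
       T0   T1   T2   T3
    A  -1    0    0    0
    B   0    0    0    2
    C   4    0    2    2
    D  -1    0    0    0
    E   0    3    0    0
    F   0    0   -2    0
    G   0   -3    0    0
    H   0    0    0   -2

Candidate y = [1, 0, 0, -1, 0, 0, 0, 0]; check y·C column-wise:
  col T0: 1·-1 + 0·4 + -1·-1 = 0
  col T1: 1·0 + -1·0 + 0·3 + 0·-3 = 0
  col T2: 1·0 + 0·2 + -1·0 + 0·-2 = 0
  col T3: 1·0 + 0·2 + 0·2 + -1·0 + 0·-2 = 0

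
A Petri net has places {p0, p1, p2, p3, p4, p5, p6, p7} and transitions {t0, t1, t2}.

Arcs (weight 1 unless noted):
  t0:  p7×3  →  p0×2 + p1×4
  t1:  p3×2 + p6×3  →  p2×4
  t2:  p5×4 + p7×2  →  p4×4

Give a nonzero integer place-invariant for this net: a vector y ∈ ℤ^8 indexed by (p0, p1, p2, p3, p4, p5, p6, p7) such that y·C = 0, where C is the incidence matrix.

Incidence matrix C (rows=places, cols=transitions):
       t0   t1   t2
   p0   2    0    0
   p1   4    0    0
   p2   0    4    0
   p3   0   -2    0
   p4   0    0    4
   p5   0    0   -4
   p6   0   -3    0
   p7  -3    0   -2

Candidate y = [2, -1, 0, 0, 0, 0, 0, 0]; check y·C column-wise:
  col t0: 2·2 + -1·4 + 0·-3 = 0
  col t1: 2·0 + -1·0 + 0·4 + 0·-2 + 0·-3 = 0
  col t2: 2·0 + -1·0 + 0·4 + 0·-4 + 0·-2 = 0

y = (p0:2, p1:-1, p2:0, p3:0, p4:0, p5:0, p6:0, p7:0)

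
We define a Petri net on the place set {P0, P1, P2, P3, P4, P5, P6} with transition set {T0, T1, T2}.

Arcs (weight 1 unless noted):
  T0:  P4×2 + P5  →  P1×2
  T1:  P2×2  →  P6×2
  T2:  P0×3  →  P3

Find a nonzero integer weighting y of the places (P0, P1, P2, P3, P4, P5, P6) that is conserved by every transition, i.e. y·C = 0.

y = (P0:1, P1:0, P2:0, P3:3, P4:0, P5:0, P6:0)

Incidence matrix C (rows=places, cols=transitions):
       T0   T1   T2
   P0   0    0   -3
   P1   2    0    0
   P2   0   -2    0
   P3   0    0    1
   P4  -2    0    0
   P5  -1    0    0
   P6   0    2    0

Candidate y = [1, 0, 0, 3, 0, 0, 0]; check y·C column-wise:
  col T0: 1·0 + 0·2 + 3·0 + 0·-2 + 0·-1 = 0
  col T1: 1·0 + 0·-2 + 3·0 + 0·2 = 0
  col T2: 1·-3 + 3·1 = 0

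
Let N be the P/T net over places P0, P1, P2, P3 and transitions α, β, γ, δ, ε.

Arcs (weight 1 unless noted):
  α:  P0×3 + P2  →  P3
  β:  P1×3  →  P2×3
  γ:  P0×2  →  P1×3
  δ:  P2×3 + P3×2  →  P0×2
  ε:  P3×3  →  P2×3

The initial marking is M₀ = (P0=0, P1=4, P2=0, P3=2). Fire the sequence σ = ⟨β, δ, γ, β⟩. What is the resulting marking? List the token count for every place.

(P0=0, P1=1, P2=3, P3=0)

step 1: fire β:  (P0=0, P1=4, P2=0, P3=2) → (P0=0, P1=1, P2=3, P3=2)
step 2: fire δ:  (P0=0, P1=1, P2=3, P3=2) → (P0=2, P1=1, P2=0, P3=0)
step 3: fire γ:  (P0=2, P1=1, P2=0, P3=0) → (P0=0, P1=4, P2=0, P3=0)
step 4: fire β:  (P0=0, P1=4, P2=0, P3=0) → (P0=0, P1=1, P2=3, P3=0)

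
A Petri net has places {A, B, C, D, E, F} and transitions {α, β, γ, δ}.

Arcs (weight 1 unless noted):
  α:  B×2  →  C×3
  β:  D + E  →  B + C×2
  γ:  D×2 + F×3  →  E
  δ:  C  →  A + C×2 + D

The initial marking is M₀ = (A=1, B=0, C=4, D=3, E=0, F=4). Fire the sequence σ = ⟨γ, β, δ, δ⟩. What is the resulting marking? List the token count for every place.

step 1: fire γ:  (A=1, B=0, C=4, D=3, E=0, F=4) → (A=1, B=0, C=4, D=1, E=1, F=1)
step 2: fire β:  (A=1, B=0, C=4, D=1, E=1, F=1) → (A=1, B=1, C=6, D=0, E=0, F=1)
step 3: fire δ:  (A=1, B=1, C=6, D=0, E=0, F=1) → (A=2, B=1, C=7, D=1, E=0, F=1)
step 4: fire δ:  (A=2, B=1, C=7, D=1, E=0, F=1) → (A=3, B=1, C=8, D=2, E=0, F=1)

(A=3, B=1, C=8, D=2, E=0, F=1)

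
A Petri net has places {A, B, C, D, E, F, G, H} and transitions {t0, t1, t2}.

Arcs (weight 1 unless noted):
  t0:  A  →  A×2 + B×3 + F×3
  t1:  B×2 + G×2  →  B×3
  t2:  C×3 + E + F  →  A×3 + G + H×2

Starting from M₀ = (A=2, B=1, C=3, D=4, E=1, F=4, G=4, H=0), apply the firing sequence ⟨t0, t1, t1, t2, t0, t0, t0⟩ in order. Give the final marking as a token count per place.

(A=9, B=15, C=0, D=4, E=0, F=15, G=1, H=2)

step 1: fire t0:  (A=2, B=1, C=3, D=4, E=1, F=4, G=4, H=0) → (A=3, B=4, C=3, D=4, E=1, F=7, G=4, H=0)
step 2: fire t1:  (A=3, B=4, C=3, D=4, E=1, F=7, G=4, H=0) → (A=3, B=5, C=3, D=4, E=1, F=7, G=2, H=0)
step 3: fire t1:  (A=3, B=5, C=3, D=4, E=1, F=7, G=2, H=0) → (A=3, B=6, C=3, D=4, E=1, F=7, G=0, H=0)
step 4: fire t2:  (A=3, B=6, C=3, D=4, E=1, F=7, G=0, H=0) → (A=6, B=6, C=0, D=4, E=0, F=6, G=1, H=2)
step 5: fire t0:  (A=6, B=6, C=0, D=4, E=0, F=6, G=1, H=2) → (A=7, B=9, C=0, D=4, E=0, F=9, G=1, H=2)
step 6: fire t0:  (A=7, B=9, C=0, D=4, E=0, F=9, G=1, H=2) → (A=8, B=12, C=0, D=4, E=0, F=12, G=1, H=2)
step 7: fire t0:  (A=8, B=12, C=0, D=4, E=0, F=12, G=1, H=2) → (A=9, B=15, C=0, D=4, E=0, F=15, G=1, H=2)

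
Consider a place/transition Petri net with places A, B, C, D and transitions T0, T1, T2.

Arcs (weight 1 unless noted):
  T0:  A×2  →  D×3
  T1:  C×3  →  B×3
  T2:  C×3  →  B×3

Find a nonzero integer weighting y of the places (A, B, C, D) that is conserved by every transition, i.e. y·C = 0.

Incidence matrix C (rows=places, cols=transitions):
       T0   T1   T2
    A  -2    0    0
    B   0    3    3
    C   0   -3   -3
    D   3    0    0

Candidate y = [0, 1, 1, 0]; check y·C column-wise:
  col T0: 0·-2 + 1·0 + 1·0 + 0·3 = 0
  col T1: 1·3 + 1·-3 = 0
  col T2: 1·3 + 1·-3 = 0

y = (A:0, B:1, C:1, D:0)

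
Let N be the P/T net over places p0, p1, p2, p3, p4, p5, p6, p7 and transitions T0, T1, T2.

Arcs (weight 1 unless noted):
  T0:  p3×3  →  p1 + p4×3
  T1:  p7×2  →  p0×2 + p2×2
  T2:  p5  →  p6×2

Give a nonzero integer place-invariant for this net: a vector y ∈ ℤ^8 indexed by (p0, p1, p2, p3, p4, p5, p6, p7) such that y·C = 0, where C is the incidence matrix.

y = (p0:1, p1:0, p2:-1, p3:0, p4:0, p5:0, p6:0, p7:0)

Incidence matrix C (rows=places, cols=transitions):
       T0   T1   T2
   p0   0    2    0
   p1   1    0    0
   p2   0    2    0
   p3  -3    0    0
   p4   3    0    0
   p5   0    0   -1
   p6   0    0    2
   p7   0   -2    0

Candidate y = [1, 0, -1, 0, 0, 0, 0, 0]; check y·C column-wise:
  col T0: 1·0 + 0·1 + -1·0 + 0·-3 + 0·3 = 0
  col T1: 1·2 + -1·2 + 0·-2 = 0
  col T2: 1·0 + -1·0 + 0·-1 + 0·2 = 0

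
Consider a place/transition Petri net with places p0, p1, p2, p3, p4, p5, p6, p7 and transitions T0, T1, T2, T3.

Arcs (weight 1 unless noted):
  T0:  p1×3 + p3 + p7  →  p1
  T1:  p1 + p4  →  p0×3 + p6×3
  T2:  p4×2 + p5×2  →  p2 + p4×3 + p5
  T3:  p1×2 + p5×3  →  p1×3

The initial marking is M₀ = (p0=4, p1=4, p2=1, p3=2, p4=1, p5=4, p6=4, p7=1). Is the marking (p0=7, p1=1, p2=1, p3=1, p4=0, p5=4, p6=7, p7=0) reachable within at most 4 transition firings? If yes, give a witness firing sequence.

YES — reachable via ⟨T0, T1⟩ (2 firings)

step 1: fire T0:  (p0=4, p1=4, p2=1, p3=2, p4=1, p5=4, p6=4, p7=1) → (p0=4, p1=2, p2=1, p3=1, p4=1, p5=4, p6=4, p7=0)
step 2: fire T1:  (p0=4, p1=2, p2=1, p3=1, p4=1, p5=4, p6=4, p7=0) → (p0=7, p1=1, p2=1, p3=1, p4=0, p5=4, p6=7, p7=0)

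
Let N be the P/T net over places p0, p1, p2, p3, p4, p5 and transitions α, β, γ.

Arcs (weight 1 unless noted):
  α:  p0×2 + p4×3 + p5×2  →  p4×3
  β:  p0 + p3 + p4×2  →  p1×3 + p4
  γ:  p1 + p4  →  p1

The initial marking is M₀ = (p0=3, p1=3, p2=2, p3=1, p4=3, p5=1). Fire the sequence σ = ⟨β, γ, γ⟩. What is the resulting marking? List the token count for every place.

step 1: fire β:  (p0=3, p1=3, p2=2, p3=1, p4=3, p5=1) → (p0=2, p1=6, p2=2, p3=0, p4=2, p5=1)
step 2: fire γ:  (p0=2, p1=6, p2=2, p3=0, p4=2, p5=1) → (p0=2, p1=6, p2=2, p3=0, p4=1, p5=1)
step 3: fire γ:  (p0=2, p1=6, p2=2, p3=0, p4=1, p5=1) → (p0=2, p1=6, p2=2, p3=0, p4=0, p5=1)

(p0=2, p1=6, p2=2, p3=0, p4=0, p5=1)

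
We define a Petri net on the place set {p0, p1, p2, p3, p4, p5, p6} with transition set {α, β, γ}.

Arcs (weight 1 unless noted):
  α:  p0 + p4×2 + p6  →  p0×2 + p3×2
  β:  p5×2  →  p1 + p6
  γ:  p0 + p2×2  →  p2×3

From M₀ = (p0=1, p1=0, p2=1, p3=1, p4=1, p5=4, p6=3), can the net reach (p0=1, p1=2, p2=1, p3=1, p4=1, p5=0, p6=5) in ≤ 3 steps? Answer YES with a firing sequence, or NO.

YES — reachable via ⟨β, β⟩ (2 firings)

step 1: fire β:  (p0=1, p1=0, p2=1, p3=1, p4=1, p5=4, p6=3) → (p0=1, p1=1, p2=1, p3=1, p4=1, p5=2, p6=4)
step 2: fire β:  (p0=1, p1=1, p2=1, p3=1, p4=1, p5=2, p6=4) → (p0=1, p1=2, p2=1, p3=1, p4=1, p5=0, p6=5)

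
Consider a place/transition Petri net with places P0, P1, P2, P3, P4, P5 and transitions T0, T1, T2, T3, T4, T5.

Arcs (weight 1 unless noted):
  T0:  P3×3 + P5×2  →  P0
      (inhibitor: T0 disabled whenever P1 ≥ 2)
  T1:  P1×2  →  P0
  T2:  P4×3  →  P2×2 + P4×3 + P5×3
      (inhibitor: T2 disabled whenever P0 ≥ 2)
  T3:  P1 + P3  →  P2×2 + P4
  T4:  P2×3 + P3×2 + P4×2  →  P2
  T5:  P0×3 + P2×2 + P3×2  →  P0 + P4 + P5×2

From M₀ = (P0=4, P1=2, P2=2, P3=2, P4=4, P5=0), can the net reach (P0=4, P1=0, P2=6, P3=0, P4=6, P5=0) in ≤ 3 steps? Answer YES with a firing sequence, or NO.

step 1: fire T3:  (P0=4, P1=2, P2=2, P3=2, P4=4, P5=0) → (P0=4, P1=1, P2=4, P3=1, P4=5, P5=0)
step 2: fire T3:  (P0=4, P1=1, P2=4, P3=1, P4=5, P5=0) → (P0=4, P1=0, P2=6, P3=0, P4=6, P5=0)

YES — reachable via ⟨T3, T3⟩ (2 firings)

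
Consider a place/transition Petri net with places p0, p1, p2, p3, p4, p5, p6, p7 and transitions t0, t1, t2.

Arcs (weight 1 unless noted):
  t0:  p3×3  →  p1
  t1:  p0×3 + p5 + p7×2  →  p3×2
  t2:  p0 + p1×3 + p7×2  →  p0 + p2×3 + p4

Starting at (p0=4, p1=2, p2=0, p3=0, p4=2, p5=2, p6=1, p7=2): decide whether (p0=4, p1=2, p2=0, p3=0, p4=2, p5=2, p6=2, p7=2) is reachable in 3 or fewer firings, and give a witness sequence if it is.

depth 0: 1 marking
depth 1: 2 markings reached so far
depth 2: 2 markings reached so far
(frontier empty at depth 2; search complete)
target is not among the 2 markings reachable within 3 steps

NO — not reachable within 3 firings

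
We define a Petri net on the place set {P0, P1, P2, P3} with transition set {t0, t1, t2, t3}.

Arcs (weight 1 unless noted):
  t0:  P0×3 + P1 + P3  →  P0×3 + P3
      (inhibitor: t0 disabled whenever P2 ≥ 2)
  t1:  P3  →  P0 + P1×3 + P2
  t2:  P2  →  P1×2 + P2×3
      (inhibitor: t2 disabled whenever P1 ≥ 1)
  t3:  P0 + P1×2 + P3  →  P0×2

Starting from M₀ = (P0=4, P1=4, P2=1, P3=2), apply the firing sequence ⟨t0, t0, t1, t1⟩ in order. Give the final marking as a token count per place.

(P0=6, P1=8, P2=3, P3=0)

step 1: fire t0:  (P0=4, P1=4, P2=1, P3=2) → (P0=4, P1=3, P2=1, P3=2)
step 2: fire t0:  (P0=4, P1=3, P2=1, P3=2) → (P0=4, P1=2, P2=1, P3=2)
step 3: fire t1:  (P0=4, P1=2, P2=1, P3=2) → (P0=5, P1=5, P2=2, P3=1)
step 4: fire t1:  (P0=5, P1=5, P2=2, P3=1) → (P0=6, P1=8, P2=3, P3=0)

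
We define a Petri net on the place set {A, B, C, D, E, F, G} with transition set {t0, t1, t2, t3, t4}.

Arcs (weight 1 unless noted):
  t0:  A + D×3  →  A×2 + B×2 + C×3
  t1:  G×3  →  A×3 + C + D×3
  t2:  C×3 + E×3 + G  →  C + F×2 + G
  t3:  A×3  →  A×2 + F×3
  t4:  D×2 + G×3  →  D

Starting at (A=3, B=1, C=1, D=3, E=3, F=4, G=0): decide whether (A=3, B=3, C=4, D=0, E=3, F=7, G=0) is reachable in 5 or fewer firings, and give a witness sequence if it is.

YES — reachable via ⟨t0, t3⟩ (2 firings)

step 1: fire t0:  (A=3, B=1, C=1, D=3, E=3, F=4, G=0) → (A=4, B=3, C=4, D=0, E=3, F=4, G=0)
step 2: fire t3:  (A=4, B=3, C=4, D=0, E=3, F=4, G=0) → (A=3, B=3, C=4, D=0, E=3, F=7, G=0)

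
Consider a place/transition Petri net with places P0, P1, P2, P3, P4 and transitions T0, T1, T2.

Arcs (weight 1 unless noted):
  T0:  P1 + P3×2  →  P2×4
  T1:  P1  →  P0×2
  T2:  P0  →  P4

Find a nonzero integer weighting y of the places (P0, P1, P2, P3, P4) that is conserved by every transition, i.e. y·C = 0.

Incidence matrix C (rows=places, cols=transitions):
       T0   T1   T2
   P0   0    2   -1
   P1  -1   -1    0
   P2   4    0    0
   P3  -2    0    0
   P4   0    0    1

Candidate y = [0, 0, 1, 2, 0]; check y·C column-wise:
  col T0: 0·-1 + 1·4 + 2·-2 = 0
  col T1: 0·2 + 0·-1 + 1·0 + 2·0 = 0
  col T2: 0·-1 + 1·0 + 2·0 + 0·1 = 0

y = (P0:0, P1:0, P2:1, P3:2, P4:0)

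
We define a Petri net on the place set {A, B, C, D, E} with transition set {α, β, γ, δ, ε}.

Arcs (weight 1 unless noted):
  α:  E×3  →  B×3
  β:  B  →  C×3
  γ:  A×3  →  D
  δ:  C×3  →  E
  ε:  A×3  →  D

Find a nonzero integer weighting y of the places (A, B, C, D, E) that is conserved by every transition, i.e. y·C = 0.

Incidence matrix C (rows=places, cols=transitions):
        α    β    γ    δ    ε
    A   0    0   -3    0   -3
    B   3   -1    0    0    0
    C   0    3    0   -3    0
    D   0    0    1    0    1
    E  -3    0    0    1    0

Candidate y = [1, 0, 0, 3, 0]; check y·C column-wise:
  col α: 1·0 + 0·3 + 3·0 + 0·-3 = 0
  col β: 1·0 + 0·-1 + 0·3 + 3·0 = 0
  col γ: 1·-3 + 3·1 = 0
  col δ: 1·0 + 0·-3 + 3·0 + 0·1 = 0
  col ε: 1·-3 + 3·1 = 0

y = (A:1, B:0, C:0, D:3, E:0)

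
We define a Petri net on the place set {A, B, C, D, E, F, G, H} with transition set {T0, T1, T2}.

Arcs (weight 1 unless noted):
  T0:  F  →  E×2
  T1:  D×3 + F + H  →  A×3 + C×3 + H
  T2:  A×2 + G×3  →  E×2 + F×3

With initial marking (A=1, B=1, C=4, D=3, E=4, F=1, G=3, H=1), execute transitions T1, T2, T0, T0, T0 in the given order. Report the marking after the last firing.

step 1: fire T1:  (A=1, B=1, C=4, D=3, E=4, F=1, G=3, H=1) → (A=4, B=1, C=7, D=0, E=4, F=0, G=3, H=1)
step 2: fire T2:  (A=4, B=1, C=7, D=0, E=4, F=0, G=3, H=1) → (A=2, B=1, C=7, D=0, E=6, F=3, G=0, H=1)
step 3: fire T0:  (A=2, B=1, C=7, D=0, E=6, F=3, G=0, H=1) → (A=2, B=1, C=7, D=0, E=8, F=2, G=0, H=1)
step 4: fire T0:  (A=2, B=1, C=7, D=0, E=8, F=2, G=0, H=1) → (A=2, B=1, C=7, D=0, E=10, F=1, G=0, H=1)
step 5: fire T0:  (A=2, B=1, C=7, D=0, E=10, F=1, G=0, H=1) → (A=2, B=1, C=7, D=0, E=12, F=0, G=0, H=1)

(A=2, B=1, C=7, D=0, E=12, F=0, G=0, H=1)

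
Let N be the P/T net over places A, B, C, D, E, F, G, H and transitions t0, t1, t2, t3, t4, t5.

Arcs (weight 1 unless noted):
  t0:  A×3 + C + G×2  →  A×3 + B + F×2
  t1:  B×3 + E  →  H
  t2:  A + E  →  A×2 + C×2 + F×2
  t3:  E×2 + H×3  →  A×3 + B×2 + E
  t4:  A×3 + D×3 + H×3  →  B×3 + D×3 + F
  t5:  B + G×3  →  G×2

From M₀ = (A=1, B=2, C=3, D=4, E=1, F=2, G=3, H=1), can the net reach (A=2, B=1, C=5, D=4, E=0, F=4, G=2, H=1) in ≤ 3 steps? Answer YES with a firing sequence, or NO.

step 1: fire t2:  (A=1, B=2, C=3, D=4, E=1, F=2, G=3, H=1) → (A=2, B=2, C=5, D=4, E=0, F=4, G=3, H=1)
step 2: fire t5:  (A=2, B=2, C=5, D=4, E=0, F=4, G=3, H=1) → (A=2, B=1, C=5, D=4, E=0, F=4, G=2, H=1)

YES — reachable via ⟨t2, t5⟩ (2 firings)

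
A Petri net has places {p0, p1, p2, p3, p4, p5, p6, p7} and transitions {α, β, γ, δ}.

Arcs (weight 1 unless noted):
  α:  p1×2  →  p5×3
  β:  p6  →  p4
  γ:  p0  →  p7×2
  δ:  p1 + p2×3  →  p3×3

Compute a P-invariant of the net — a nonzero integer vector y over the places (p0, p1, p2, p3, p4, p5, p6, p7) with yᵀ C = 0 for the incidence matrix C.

y = (p0:0, p1:0, p2:1, p3:1, p4:0, p5:0, p6:0, p7:0)

Incidence matrix C (rows=places, cols=transitions):
        α    β    γ    δ
   p0   0    0   -1    0
   p1  -2    0    0   -1
   p2   0    0    0   -3
   p3   0    0    0    3
   p4   0    1    0    0
   p5   3    0    0    0
   p6   0   -1    0    0
   p7   0    0    2    0

Candidate y = [0, 0, 1, 1, 0, 0, 0, 0]; check y·C column-wise:
  col α: 0·-2 + 1·0 + 1·0 + 0·3 = 0
  col β: 1·0 + 1·0 + 0·1 + 0·-1 = 0
  col γ: 0·-1 + 1·0 + 1·0 + 0·2 = 0
  col δ: 0·-1 + 1·-3 + 1·3 = 0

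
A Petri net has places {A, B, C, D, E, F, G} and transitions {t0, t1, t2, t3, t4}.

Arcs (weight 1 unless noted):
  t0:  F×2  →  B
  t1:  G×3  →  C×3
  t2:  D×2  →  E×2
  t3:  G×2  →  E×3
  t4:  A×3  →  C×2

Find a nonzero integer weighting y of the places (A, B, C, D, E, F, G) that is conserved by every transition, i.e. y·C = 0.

Incidence matrix C (rows=places, cols=transitions):
       t0   t1   t2   t3   t4
    A   0    0    0    0   -3
    B   1    0    0    0    0
    C   0    3    0    0    2
    D   0    0   -2    0    0
    E   0    0    2    3    0
    F  -2    0    0    0    0
    G   0   -3    0   -2    0

Candidate y = [0, 2, 0, 0, 0, 1, 0]; check y·C column-wise:
  col t0: 2·1 + 1·-2 = 0
  col t1: 2·0 + 0·3 + 1·0 + 0·-3 = 0
  col t2: 2·0 + 0·-2 + 0·2 + 1·0 = 0
  col t3: 2·0 + 0·3 + 1·0 + 0·-2 = 0
  col t4: 0·-3 + 2·0 + 0·2 + 1·0 = 0

y = (A:0, B:2, C:0, D:0, E:0, F:1, G:0)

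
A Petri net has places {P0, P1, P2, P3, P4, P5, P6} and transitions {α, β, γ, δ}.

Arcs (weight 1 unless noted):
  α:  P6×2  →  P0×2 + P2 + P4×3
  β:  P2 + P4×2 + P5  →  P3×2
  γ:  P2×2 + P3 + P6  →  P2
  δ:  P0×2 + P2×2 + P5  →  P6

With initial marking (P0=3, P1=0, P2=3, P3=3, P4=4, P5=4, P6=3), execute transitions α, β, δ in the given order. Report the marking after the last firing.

step 1: fire α:  (P0=3, P1=0, P2=3, P3=3, P4=4, P5=4, P6=3) → (P0=5, P1=0, P2=4, P3=3, P4=7, P5=4, P6=1)
step 2: fire β:  (P0=5, P1=0, P2=4, P3=3, P4=7, P5=4, P6=1) → (P0=5, P1=0, P2=3, P3=5, P4=5, P5=3, P6=1)
step 3: fire δ:  (P0=5, P1=0, P2=3, P3=5, P4=5, P5=3, P6=1) → (P0=3, P1=0, P2=1, P3=5, P4=5, P5=2, P6=2)

(P0=3, P1=0, P2=1, P3=5, P4=5, P5=2, P6=2)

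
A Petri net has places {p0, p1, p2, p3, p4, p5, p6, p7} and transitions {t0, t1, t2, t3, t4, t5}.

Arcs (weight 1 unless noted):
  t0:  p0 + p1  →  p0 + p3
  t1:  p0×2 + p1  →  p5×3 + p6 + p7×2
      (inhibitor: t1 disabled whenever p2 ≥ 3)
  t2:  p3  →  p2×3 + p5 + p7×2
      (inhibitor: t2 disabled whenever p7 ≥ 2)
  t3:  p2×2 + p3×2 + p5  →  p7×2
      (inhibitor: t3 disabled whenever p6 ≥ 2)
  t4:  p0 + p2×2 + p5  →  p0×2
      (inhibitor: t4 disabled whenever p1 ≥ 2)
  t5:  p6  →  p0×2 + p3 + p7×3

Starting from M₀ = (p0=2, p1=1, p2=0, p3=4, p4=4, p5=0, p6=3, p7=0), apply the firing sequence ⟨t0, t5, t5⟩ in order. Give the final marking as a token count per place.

step 1: fire t0:  (p0=2, p1=1, p2=0, p3=4, p4=4, p5=0, p6=3, p7=0) → (p0=2, p1=0, p2=0, p3=5, p4=4, p5=0, p6=3, p7=0)
step 2: fire t5:  (p0=2, p1=0, p2=0, p3=5, p4=4, p5=0, p6=3, p7=0) → (p0=4, p1=0, p2=0, p3=6, p4=4, p5=0, p6=2, p7=3)
step 3: fire t5:  (p0=4, p1=0, p2=0, p3=6, p4=4, p5=0, p6=2, p7=3) → (p0=6, p1=0, p2=0, p3=7, p4=4, p5=0, p6=1, p7=6)

(p0=6, p1=0, p2=0, p3=7, p4=4, p5=0, p6=1, p7=6)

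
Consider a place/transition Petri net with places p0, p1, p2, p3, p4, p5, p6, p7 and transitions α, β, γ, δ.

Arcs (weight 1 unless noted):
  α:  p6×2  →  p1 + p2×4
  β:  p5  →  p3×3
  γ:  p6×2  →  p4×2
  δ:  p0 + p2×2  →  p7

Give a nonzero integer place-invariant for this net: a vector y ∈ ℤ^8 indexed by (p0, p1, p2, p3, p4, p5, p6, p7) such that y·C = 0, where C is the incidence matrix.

Incidence matrix C (rows=places, cols=transitions):
        α    β    γ    δ
   p0   0    0    0   -1
   p1   1    0    0    0
   p2   4    0    0   -2
   p3   0    3    0    0
   p4   0    0    2    0
   p5   0   -1    0    0
   p6  -2    0   -2    0
   p7   0    0    0    1

Candidate y = [2, 4, -1, 0, 0, 0, 0, 0]; check y·C column-wise:
  col α: 2·0 + 4·1 + -1·4 + 0·-2 = 0
  col β: 2·0 + 4·0 + -1·0 + 0·3 + 0·-1 = 0
  col γ: 2·0 + 4·0 + -1·0 + 0·2 + 0·-2 = 0
  col δ: 2·-1 + 4·0 + -1·-2 + 0·1 = 0

y = (p0:2, p1:4, p2:-1, p3:0, p4:0, p5:0, p6:0, p7:0)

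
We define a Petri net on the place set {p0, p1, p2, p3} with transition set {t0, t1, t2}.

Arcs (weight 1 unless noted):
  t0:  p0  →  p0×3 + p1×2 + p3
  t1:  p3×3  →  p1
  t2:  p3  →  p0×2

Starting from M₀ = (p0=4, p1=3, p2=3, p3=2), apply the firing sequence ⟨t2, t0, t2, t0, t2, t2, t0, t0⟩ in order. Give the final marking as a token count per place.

(p0=20, p1=11, p2=3, p3=2)

step 1: fire t2:  (p0=4, p1=3, p2=3, p3=2) → (p0=6, p1=3, p2=3, p3=1)
step 2: fire t0:  (p0=6, p1=3, p2=3, p3=1) → (p0=8, p1=5, p2=3, p3=2)
step 3: fire t2:  (p0=8, p1=5, p2=3, p3=2) → (p0=10, p1=5, p2=3, p3=1)
step 4: fire t0:  (p0=10, p1=5, p2=3, p3=1) → (p0=12, p1=7, p2=3, p3=2)
step 5: fire t2:  (p0=12, p1=7, p2=3, p3=2) → (p0=14, p1=7, p2=3, p3=1)
step 6: fire t2:  (p0=14, p1=7, p2=3, p3=1) → (p0=16, p1=7, p2=3, p3=0)
step 7: fire t0:  (p0=16, p1=7, p2=3, p3=0) → (p0=18, p1=9, p2=3, p3=1)
step 8: fire t0:  (p0=18, p1=9, p2=3, p3=1) → (p0=20, p1=11, p2=3, p3=2)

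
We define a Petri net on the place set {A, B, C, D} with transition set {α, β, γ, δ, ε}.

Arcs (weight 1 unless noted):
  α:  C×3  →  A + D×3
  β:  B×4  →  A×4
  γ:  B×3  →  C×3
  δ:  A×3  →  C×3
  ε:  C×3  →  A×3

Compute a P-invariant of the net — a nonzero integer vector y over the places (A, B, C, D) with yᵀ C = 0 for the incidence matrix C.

y = (A:3, B:3, C:3, D:2)

Incidence matrix C (rows=places, cols=transitions):
        α    β    γ    δ    ε
    A   1    4    0   -3    3
    B   0   -4   -3    0    0
    C  -3    0    3    3   -3
    D   3    0    0    0    0

Candidate y = [3, 3, 3, 2]; check y·C column-wise:
  col α: 3·1 + 3·0 + 3·-3 + 2·3 = 0
  col β: 3·4 + 3·-4 + 3·0 + 2·0 = 0
  col γ: 3·0 + 3·-3 + 3·3 + 2·0 = 0
  col δ: 3·-3 + 3·0 + 3·3 + 2·0 = 0
  col ε: 3·3 + 3·0 + 3·-3 + 2·0 = 0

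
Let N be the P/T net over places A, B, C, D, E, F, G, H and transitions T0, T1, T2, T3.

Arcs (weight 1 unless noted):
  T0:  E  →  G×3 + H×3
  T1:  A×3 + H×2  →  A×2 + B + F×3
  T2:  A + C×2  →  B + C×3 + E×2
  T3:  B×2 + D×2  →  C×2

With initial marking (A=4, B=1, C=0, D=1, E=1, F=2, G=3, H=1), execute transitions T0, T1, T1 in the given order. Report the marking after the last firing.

(A=2, B=3, C=0, D=1, E=0, F=8, G=6, H=0)

step 1: fire T0:  (A=4, B=1, C=0, D=1, E=1, F=2, G=3, H=1) → (A=4, B=1, C=0, D=1, E=0, F=2, G=6, H=4)
step 2: fire T1:  (A=4, B=1, C=0, D=1, E=0, F=2, G=6, H=4) → (A=3, B=2, C=0, D=1, E=0, F=5, G=6, H=2)
step 3: fire T1:  (A=3, B=2, C=0, D=1, E=0, F=5, G=6, H=2) → (A=2, B=3, C=0, D=1, E=0, F=8, G=6, H=0)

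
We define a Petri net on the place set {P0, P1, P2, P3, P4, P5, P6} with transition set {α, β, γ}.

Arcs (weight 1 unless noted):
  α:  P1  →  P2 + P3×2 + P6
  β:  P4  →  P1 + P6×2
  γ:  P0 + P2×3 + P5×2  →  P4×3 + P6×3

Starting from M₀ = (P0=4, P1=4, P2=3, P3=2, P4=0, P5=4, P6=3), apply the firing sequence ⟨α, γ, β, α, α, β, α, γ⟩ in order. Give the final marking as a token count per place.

(P0=2, P1=2, P2=1, P3=10, P4=4, P5=0, P6=17)

step 1: fire α:  (P0=4, P1=4, P2=3, P3=2, P4=0, P5=4, P6=3) → (P0=4, P1=3, P2=4, P3=4, P4=0, P5=4, P6=4)
step 2: fire γ:  (P0=4, P1=3, P2=4, P3=4, P4=0, P5=4, P6=4) → (P0=3, P1=3, P2=1, P3=4, P4=3, P5=2, P6=7)
step 3: fire β:  (P0=3, P1=3, P2=1, P3=4, P4=3, P5=2, P6=7) → (P0=3, P1=4, P2=1, P3=4, P4=2, P5=2, P6=9)
step 4: fire α:  (P0=3, P1=4, P2=1, P3=4, P4=2, P5=2, P6=9) → (P0=3, P1=3, P2=2, P3=6, P4=2, P5=2, P6=10)
step 5: fire α:  (P0=3, P1=3, P2=2, P3=6, P4=2, P5=2, P6=10) → (P0=3, P1=2, P2=3, P3=8, P4=2, P5=2, P6=11)
step 6: fire β:  (P0=3, P1=2, P2=3, P3=8, P4=2, P5=2, P6=11) → (P0=3, P1=3, P2=3, P3=8, P4=1, P5=2, P6=13)
step 7: fire α:  (P0=3, P1=3, P2=3, P3=8, P4=1, P5=2, P6=13) → (P0=3, P1=2, P2=4, P3=10, P4=1, P5=2, P6=14)
step 8: fire γ:  (P0=3, P1=2, P2=4, P3=10, P4=1, P5=2, P6=14) → (P0=2, P1=2, P2=1, P3=10, P4=4, P5=0, P6=17)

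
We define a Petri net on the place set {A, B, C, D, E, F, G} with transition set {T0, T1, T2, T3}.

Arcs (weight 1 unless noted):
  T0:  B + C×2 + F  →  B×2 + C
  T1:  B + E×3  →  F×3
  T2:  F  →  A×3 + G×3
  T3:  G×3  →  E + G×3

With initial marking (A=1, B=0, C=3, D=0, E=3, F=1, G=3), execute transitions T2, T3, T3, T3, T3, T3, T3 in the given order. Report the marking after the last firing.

(A=4, B=0, C=3, D=0, E=9, F=0, G=6)

step 1: fire T2:  (A=1, B=0, C=3, D=0, E=3, F=1, G=3) → (A=4, B=0, C=3, D=0, E=3, F=0, G=6)
step 2: fire T3:  (A=4, B=0, C=3, D=0, E=3, F=0, G=6) → (A=4, B=0, C=3, D=0, E=4, F=0, G=6)
step 3: fire T3:  (A=4, B=0, C=3, D=0, E=4, F=0, G=6) → (A=4, B=0, C=3, D=0, E=5, F=0, G=6)
step 4: fire T3:  (A=4, B=0, C=3, D=0, E=5, F=0, G=6) → (A=4, B=0, C=3, D=0, E=6, F=0, G=6)
step 5: fire T3:  (A=4, B=0, C=3, D=0, E=6, F=0, G=6) → (A=4, B=0, C=3, D=0, E=7, F=0, G=6)
step 6: fire T3:  (A=4, B=0, C=3, D=0, E=7, F=0, G=6) → (A=4, B=0, C=3, D=0, E=8, F=0, G=6)
step 7: fire T3:  (A=4, B=0, C=3, D=0, E=8, F=0, G=6) → (A=4, B=0, C=3, D=0, E=9, F=0, G=6)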